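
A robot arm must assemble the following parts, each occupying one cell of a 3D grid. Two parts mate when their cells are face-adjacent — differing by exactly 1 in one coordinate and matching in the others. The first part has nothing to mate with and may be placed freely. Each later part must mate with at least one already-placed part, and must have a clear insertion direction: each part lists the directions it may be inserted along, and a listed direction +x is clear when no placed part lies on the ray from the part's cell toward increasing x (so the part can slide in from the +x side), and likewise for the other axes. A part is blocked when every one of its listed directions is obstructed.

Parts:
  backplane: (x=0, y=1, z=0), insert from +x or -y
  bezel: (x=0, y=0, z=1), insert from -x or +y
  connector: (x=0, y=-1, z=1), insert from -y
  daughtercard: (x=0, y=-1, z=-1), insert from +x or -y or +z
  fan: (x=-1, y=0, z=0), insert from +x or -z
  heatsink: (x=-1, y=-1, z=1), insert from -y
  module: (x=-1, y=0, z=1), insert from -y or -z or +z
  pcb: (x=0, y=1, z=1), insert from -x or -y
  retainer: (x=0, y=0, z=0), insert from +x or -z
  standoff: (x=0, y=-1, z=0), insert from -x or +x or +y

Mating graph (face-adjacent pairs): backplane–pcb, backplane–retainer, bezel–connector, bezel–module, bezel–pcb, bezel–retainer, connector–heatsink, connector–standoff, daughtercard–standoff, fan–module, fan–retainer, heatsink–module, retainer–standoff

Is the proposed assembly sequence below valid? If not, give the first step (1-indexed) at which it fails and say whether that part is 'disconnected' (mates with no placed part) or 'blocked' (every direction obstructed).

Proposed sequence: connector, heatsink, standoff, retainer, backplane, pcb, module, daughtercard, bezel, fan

Invalid at step 9 (blocked)

1. connector@(0, -1, 1) [-y clear] — {connector}
2. heatsink@(-1, -1, 1) [-y clear] — {connector, heatsink}
3. standoff@(0, -1, 0) [-x clear] — {connector, heatsink, standoff}
4. retainer@(0, 0, 0) [+x clear] — {connector, heatsink, retainer, standoff}
5. backplane@(0, 1, 0) [+x clear] — {backplane, connector, heatsink, retainer, standoff}
6. pcb@(0, 1, 1) [-x clear] — {backplane, connector, heatsink, pcb, retainer, standoff}
7. module@(-1, 0, 1) [-z clear] — {backplane, connector, heatsink, module, pcb, retainer, standoff}
8. daughtercard@(0, -1, -1) [+x clear] — {backplane, connector, daughtercard, heatsink, module, pcb, retainer, standoff}
9. bezel@(0, 0, 1) — -x/+y all obstructed ⇒ blocked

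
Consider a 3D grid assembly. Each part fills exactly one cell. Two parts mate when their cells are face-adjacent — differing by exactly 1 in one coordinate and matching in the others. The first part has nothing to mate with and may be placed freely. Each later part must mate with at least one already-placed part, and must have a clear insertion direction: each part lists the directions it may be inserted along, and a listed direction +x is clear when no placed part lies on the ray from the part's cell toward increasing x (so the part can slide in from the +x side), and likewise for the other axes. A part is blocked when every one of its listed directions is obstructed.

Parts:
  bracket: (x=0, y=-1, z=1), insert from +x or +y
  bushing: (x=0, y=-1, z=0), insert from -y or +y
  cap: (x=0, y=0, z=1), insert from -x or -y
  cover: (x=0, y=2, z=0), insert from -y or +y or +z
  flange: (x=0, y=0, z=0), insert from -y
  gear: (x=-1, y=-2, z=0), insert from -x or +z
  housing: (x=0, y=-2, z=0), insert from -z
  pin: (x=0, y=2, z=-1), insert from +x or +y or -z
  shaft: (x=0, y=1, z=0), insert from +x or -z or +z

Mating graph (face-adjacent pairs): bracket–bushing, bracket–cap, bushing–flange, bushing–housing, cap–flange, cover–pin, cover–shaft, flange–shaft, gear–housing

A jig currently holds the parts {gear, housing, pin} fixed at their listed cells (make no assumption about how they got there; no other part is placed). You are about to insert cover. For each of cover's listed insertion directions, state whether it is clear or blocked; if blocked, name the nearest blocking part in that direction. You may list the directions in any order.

+y: clear; +z: clear; -y: blocked by housing

-y: nearest on ray is housing@(0, -2, 0) ⇒ blocked
+y: ray from cover(0, 2, 0) has no placed part ⇒ clear
+z: ray from cover(0, 2, 0) has no placed part ⇒ clear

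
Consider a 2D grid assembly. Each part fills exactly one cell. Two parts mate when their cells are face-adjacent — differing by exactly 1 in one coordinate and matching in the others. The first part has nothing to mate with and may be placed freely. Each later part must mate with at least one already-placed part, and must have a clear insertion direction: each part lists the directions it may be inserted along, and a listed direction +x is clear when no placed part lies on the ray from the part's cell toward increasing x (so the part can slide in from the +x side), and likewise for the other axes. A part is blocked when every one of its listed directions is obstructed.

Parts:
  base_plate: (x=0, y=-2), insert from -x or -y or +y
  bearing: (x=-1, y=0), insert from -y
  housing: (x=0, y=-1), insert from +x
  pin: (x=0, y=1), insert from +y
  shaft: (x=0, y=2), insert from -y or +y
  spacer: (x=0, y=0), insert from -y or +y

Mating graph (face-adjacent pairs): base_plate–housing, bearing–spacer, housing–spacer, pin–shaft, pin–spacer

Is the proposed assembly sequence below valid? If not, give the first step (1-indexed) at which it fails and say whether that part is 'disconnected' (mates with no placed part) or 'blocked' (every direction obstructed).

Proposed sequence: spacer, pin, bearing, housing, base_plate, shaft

Valid

1. spacer@(0, 0) [-y clear] — {spacer}
2. pin@(0, 1) [+y clear] — {pin, spacer}
3. bearing@(-1, 0) [-y clear] — {bearing, pin, spacer}
4. housing@(0, -1) [+x clear] — {bearing, housing, pin, spacer}
5. base_plate@(0, -2) [-x clear] — {base_plate, bearing, housing, pin, spacer}
6. shaft@(0, 2) [+y clear] — {base_plate, bearing, housing, pin, shaft, spacer}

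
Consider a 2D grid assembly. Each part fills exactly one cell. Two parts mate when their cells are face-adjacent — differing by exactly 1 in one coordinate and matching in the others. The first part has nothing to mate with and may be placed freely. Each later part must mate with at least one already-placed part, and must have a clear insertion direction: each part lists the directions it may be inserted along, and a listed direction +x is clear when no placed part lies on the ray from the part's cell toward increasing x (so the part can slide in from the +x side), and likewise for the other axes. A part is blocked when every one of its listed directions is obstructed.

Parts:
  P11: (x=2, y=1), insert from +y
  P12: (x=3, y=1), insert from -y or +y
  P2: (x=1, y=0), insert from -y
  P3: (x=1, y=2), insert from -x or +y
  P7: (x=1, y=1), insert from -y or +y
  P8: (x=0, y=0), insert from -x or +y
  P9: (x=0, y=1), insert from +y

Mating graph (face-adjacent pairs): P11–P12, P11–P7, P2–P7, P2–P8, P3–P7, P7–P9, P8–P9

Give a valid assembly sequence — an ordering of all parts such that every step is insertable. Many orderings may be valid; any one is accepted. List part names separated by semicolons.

P11; P7; P9; P8; P12; P2; P3

1. P11@(2, 1) [+y clear] — {P11}
2. P7@(1, 1) [-y clear] — {P11, P7}
3. P9@(0, 1) [+y clear] — {P11, P7, P9}
4. P8@(0, 0) [-x clear] — {P11, P7, P8, P9}
5. P12@(3, 1) [-y clear] — {P11, P12, P7, P8, P9}
6. P2@(1, 0) [-y clear] — {P11, P12, P2, P7, P8, P9}
7. P3@(1, 2) [-x clear] — {P11, P12, P2, P3, P7, P8, P9}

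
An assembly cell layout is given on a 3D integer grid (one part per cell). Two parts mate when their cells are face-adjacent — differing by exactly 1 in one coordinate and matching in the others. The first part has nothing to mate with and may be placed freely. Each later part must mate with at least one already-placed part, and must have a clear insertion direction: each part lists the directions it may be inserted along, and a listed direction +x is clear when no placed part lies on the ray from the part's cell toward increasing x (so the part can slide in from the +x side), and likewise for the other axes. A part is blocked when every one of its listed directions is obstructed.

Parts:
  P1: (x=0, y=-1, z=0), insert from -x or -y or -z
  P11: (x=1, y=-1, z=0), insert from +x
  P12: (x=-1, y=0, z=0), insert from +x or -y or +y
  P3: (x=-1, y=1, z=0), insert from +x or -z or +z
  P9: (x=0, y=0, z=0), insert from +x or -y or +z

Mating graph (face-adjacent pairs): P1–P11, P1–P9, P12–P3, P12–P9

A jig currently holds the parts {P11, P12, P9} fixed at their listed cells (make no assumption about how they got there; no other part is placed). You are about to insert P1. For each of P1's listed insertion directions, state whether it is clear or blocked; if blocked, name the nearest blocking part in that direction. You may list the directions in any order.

-x: ray from P1(0, -1, 0) has no placed part ⇒ clear
-y: ray from P1(0, -1, 0) has no placed part ⇒ clear
-z: ray from P1(0, -1, 0) has no placed part ⇒ clear

-x: clear; -y: clear; -z: clear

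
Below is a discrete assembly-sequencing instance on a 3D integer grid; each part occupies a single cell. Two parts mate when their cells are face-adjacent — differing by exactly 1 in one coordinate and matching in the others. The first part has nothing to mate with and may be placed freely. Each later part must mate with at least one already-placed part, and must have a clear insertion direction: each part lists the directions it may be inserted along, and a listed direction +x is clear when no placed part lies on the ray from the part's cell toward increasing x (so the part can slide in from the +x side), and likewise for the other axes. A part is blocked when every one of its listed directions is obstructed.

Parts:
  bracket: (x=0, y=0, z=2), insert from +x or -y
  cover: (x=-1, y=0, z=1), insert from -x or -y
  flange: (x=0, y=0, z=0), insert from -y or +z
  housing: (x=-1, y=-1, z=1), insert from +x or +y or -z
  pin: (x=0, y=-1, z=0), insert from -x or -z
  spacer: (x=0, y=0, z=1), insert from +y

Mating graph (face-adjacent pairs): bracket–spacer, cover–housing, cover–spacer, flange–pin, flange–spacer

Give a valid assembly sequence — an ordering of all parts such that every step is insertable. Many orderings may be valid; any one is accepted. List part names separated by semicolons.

1. housing@(-1, -1, 1) [+x clear] — {housing}
2. cover@(-1, 0, 1) [-x clear] — {cover, housing}
3. spacer@(0, 0, 1) [+y clear] — {cover, housing, spacer}
4. flange@(0, 0, 0) [-y clear] — {cover, flange, housing, spacer}
5. pin@(0, -1, 0) [-x clear] — {cover, flange, housing, pin, spacer}
6. bracket@(0, 0, 2) [+x clear] — {bracket, cover, flange, housing, pin, spacer}

housing; cover; spacer; flange; pin; bracket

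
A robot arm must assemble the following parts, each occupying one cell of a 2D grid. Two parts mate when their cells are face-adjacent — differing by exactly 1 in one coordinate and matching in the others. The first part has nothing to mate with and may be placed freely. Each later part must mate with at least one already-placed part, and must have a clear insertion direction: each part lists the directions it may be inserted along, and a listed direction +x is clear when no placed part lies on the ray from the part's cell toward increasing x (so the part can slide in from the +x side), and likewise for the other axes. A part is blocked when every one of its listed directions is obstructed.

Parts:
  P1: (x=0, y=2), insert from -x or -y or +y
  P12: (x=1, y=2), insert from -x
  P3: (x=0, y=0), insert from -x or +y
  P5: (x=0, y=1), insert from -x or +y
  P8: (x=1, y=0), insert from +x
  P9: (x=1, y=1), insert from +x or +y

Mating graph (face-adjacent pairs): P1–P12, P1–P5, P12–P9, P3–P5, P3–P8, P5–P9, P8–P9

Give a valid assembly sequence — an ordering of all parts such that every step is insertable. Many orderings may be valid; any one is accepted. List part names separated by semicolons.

1. P5@(0, 1) [-x clear] — {P5}
2. P9@(1, 1) [+x clear] — {P5, P9}
3. P12@(1, 2) [-x clear] — {P12, P5, P9}
4. P8@(1, 0) [+x clear] — {P12, P5, P8, P9}
5. P3@(0, 0) [-x clear] — {P12, P3, P5, P8, P9}
6. P1@(0, 2) [-x clear] — {P1, P12, P3, P5, P8, P9}

P5; P9; P12; P8; P3; P1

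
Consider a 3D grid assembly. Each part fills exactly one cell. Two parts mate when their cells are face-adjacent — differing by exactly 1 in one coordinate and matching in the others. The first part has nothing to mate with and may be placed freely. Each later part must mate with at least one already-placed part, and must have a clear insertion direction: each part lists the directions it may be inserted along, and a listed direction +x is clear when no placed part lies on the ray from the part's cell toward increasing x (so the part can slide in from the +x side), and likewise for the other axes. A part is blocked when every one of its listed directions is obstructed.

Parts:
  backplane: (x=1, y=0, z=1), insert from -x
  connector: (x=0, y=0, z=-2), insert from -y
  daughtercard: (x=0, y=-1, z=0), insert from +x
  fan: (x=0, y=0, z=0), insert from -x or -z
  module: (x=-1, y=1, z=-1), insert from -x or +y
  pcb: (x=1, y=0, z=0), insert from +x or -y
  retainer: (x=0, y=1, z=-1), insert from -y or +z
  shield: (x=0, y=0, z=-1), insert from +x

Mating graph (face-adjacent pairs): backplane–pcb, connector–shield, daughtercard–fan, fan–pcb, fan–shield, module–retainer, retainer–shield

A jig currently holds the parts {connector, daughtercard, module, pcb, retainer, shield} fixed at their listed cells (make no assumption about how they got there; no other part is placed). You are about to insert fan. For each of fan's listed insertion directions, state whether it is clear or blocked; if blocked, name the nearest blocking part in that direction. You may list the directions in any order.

-x: ray from fan(0, 0, 0) has no placed part ⇒ clear
-z: nearest on ray is shield@(0, 0, -1) ⇒ blocked

-x: clear; -z: blocked by shield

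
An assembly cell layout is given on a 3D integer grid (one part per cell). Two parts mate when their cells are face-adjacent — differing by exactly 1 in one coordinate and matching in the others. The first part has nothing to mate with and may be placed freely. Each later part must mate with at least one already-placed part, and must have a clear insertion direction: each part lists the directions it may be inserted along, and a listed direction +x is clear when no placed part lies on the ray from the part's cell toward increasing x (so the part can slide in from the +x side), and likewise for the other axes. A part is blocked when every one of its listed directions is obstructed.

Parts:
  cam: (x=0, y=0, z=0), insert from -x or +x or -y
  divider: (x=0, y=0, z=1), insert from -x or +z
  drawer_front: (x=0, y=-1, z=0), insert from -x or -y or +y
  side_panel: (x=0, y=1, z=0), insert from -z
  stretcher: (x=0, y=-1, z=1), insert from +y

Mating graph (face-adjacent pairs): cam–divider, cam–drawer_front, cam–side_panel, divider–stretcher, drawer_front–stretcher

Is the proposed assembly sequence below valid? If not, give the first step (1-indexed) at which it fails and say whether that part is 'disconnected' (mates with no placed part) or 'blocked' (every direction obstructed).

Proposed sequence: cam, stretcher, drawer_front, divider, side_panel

Invalid at step 2 (disconnected)

1. cam@(0, 0, 0) [-x clear] — {cam}
2. stretcher@(0, -1, 1) — no placed neighbour ⇒ disconnected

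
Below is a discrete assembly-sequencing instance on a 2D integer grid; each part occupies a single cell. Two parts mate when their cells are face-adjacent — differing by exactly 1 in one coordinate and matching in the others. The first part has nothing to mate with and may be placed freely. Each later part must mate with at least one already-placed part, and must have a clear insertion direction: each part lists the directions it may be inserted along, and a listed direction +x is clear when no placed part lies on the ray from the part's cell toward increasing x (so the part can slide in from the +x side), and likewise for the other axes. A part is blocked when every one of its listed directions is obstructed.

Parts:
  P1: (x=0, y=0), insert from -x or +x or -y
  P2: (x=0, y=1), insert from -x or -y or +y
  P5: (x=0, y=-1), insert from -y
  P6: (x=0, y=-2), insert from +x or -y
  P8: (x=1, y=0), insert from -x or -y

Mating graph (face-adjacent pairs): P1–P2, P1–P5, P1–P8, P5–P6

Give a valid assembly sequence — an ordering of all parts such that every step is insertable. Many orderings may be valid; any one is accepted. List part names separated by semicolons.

P5; P6; P1; P2; P8

1. P5@(0, -1) [-y clear] — {P5}
2. P6@(0, -2) [+x clear] — {P5, P6}
3. P1@(0, 0) [-x clear] — {P1, P5, P6}
4. P2@(0, 1) [-x clear] — {P1, P2, P5, P6}
5. P8@(1, 0) [-y clear] — {P1, P2, P5, P6, P8}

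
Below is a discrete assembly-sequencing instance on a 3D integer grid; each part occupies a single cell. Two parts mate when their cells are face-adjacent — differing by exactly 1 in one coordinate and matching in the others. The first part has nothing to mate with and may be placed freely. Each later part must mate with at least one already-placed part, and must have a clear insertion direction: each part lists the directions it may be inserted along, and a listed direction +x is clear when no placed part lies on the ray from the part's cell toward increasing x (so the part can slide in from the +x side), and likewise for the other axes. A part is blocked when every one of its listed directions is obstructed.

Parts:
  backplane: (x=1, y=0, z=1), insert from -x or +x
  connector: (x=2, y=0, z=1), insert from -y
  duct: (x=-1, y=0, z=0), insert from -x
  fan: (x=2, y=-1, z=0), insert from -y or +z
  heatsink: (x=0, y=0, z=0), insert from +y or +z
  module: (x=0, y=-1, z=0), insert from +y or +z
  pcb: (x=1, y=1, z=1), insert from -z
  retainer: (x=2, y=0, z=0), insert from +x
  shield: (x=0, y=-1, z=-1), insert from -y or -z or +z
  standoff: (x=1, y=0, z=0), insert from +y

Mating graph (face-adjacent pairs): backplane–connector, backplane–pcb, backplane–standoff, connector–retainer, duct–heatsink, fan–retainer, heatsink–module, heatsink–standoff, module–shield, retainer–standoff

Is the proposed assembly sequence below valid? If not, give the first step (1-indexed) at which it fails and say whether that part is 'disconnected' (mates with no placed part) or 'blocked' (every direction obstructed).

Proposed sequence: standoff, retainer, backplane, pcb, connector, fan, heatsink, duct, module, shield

1. standoff@(1, 0, 0) [+y clear] — {standoff}
2. retainer@(2, 0, 0) [+x clear] — {retainer, standoff}
3. backplane@(1, 0, 1) [-x clear] — {backplane, retainer, standoff}
4. pcb@(1, 1, 1) [-z clear] — {backplane, pcb, retainer, standoff}
5. connector@(2, 0, 1) [-y clear] — {backplane, connector, pcb, retainer, standoff}
6. fan@(2, -1, 0) [-y clear] — {backplane, connector, fan, pcb, retainer, standoff}
7. heatsink@(0, 0, 0) [+y clear] — {backplane, connector, fan, heatsink, pcb, retainer, standoff}
8. duct@(-1, 0, 0) [-x clear] — {backplane, connector, duct, fan, heatsink, pcb, retainer, standoff}
9. module@(0, -1, 0) [+z clear] — {backplane, connector, duct, fan, heatsink, module, pcb, retainer, standoff}
10. shield@(0, -1, -1) [-y clear] — {backplane, connector, duct, fan, heatsink, module, pcb, retainer, shield, standoff}

Valid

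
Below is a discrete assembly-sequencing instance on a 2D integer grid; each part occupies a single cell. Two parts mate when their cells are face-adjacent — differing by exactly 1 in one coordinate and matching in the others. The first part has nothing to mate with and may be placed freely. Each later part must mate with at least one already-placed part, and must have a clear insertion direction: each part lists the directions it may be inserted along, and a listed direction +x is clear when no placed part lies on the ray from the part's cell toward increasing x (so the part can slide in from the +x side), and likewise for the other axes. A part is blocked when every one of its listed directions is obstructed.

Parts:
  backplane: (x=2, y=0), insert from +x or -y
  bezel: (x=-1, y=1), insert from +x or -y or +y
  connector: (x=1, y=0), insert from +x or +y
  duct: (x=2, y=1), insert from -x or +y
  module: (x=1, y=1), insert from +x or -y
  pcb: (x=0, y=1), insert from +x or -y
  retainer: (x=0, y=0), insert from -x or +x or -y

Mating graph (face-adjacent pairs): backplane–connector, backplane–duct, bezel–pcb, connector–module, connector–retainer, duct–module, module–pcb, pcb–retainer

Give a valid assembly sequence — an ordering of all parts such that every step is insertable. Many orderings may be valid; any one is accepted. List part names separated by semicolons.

pcb; retainer; bezel; connector; backplane; module; duct

1. pcb@(0, 1) [+x clear] — {pcb}
2. retainer@(0, 0) [-x clear] — {pcb, retainer}
3. bezel@(-1, 1) [-y clear] — {bezel, pcb, retainer}
4. connector@(1, 0) [+x clear] — {bezel, connector, pcb, retainer}
5. backplane@(2, 0) [+x clear] — {backplane, bezel, connector, pcb, retainer}
6. module@(1, 1) [+x clear] — {backplane, bezel, connector, module, pcb, retainer}
7. duct@(2, 1) [+y clear] — {backplane, bezel, connector, duct, module, pcb, retainer}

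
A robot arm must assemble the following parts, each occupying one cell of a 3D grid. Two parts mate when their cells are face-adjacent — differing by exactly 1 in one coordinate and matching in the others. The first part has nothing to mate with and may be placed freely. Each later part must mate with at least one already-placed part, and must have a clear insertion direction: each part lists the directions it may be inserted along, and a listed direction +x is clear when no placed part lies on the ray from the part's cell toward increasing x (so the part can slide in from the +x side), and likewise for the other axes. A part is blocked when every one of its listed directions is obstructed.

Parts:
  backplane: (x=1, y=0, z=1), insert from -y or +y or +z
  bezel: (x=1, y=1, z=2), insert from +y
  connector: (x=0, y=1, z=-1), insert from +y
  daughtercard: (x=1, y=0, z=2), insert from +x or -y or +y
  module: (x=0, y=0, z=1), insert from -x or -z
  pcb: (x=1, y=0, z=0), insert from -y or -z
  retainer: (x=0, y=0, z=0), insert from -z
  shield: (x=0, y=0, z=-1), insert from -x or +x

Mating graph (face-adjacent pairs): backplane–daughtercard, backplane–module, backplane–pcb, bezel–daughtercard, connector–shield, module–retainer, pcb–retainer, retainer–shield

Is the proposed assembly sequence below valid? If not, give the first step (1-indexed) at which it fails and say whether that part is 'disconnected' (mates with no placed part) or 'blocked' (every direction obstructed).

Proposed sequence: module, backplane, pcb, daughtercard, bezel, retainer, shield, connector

1. module@(0, 0, 1) [-x clear] — {module}
2. backplane@(1, 0, 1) [-y clear] — {backplane, module}
3. pcb@(1, 0, 0) [-y clear] — {backplane, module, pcb}
4. daughtercard@(1, 0, 2) [+x clear] — {backplane, daughtercard, module, pcb}
5. bezel@(1, 1, 2) [+y clear] — {backplane, bezel, daughtercard, module, pcb}
6. retainer@(0, 0, 0) [-z clear] — {backplane, bezel, daughtercard, module, pcb, retainer}
7. shield@(0, 0, -1) [-x clear] — {backplane, bezel, daughtercard, module, pcb, retainer, shield}
8. connector@(0, 1, -1) [+y clear] — {backplane, bezel, connector, daughtercard, module, pcb, retainer, shield}

Valid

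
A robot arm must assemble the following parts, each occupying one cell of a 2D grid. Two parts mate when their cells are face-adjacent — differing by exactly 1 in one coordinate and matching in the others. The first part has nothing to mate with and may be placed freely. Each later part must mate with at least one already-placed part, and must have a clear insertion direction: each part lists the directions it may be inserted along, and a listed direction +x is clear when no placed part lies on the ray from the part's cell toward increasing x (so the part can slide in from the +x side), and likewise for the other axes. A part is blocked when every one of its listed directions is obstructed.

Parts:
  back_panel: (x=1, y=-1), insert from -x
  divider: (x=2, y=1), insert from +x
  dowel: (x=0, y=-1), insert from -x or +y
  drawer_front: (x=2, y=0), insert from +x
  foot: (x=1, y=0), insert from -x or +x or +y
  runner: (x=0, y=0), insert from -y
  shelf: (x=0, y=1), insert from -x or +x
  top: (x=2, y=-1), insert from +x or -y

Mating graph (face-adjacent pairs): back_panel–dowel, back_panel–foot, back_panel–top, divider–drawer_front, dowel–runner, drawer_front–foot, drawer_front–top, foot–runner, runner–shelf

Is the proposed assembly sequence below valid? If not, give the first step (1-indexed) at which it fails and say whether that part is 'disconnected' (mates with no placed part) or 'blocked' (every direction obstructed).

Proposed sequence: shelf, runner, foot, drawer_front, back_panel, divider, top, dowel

1. shelf@(0, 1) [-x clear] — {shelf}
2. runner@(0, 0) [-y clear] — {runner, shelf}
3. foot@(1, 0) [+x clear] — {foot, runner, shelf}
4. drawer_front@(2, 0) [+x clear] — {drawer_front, foot, runner, shelf}
5. back_panel@(1, -1) [-x clear] — {back_panel, drawer_front, foot, runner, shelf}
6. divider@(2, 1) [+x clear] — {back_panel, divider, drawer_front, foot, runner, shelf}
7. top@(2, -1) [+x clear] — {back_panel, divider, drawer_front, foot, runner, shelf, top}
8. dowel@(0, -1) [-x clear] — {back_panel, divider, dowel, drawer_front, foot, runner, shelf, top}

Valid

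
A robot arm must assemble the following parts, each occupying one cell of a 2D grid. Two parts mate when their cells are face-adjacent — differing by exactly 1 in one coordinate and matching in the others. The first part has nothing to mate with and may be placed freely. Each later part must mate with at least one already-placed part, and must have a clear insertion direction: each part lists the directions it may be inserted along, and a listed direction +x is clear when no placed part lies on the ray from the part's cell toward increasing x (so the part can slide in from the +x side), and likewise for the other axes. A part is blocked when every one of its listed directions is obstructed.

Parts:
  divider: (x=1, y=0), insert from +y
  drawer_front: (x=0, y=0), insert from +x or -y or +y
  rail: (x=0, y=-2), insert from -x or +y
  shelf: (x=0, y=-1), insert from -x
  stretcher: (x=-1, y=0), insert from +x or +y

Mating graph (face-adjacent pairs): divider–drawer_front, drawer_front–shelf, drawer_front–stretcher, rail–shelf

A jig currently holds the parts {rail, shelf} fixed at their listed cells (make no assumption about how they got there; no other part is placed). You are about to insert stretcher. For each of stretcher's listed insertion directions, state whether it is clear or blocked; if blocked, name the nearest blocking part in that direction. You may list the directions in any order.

+x: ray from stretcher(-1, 0) has no placed part ⇒ clear
+y: ray from stretcher(-1, 0) has no placed part ⇒ clear

+x: clear; +y: clear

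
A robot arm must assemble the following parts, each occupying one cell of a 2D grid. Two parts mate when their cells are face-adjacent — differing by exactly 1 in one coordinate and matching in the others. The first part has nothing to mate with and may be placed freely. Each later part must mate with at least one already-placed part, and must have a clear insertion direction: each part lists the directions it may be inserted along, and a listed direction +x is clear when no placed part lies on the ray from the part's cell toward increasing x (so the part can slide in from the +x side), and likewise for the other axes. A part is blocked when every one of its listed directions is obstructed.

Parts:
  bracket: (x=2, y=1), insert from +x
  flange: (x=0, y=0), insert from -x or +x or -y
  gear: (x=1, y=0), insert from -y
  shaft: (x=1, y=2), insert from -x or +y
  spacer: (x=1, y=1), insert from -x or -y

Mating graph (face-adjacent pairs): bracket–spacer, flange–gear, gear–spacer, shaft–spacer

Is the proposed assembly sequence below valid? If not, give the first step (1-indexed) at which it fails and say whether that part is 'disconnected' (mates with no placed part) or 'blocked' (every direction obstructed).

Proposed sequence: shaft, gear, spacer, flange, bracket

1. shaft@(1, 2) [-x clear] — {shaft}
2. gear@(1, 0) — no placed neighbour ⇒ disconnected

Invalid at step 2 (disconnected)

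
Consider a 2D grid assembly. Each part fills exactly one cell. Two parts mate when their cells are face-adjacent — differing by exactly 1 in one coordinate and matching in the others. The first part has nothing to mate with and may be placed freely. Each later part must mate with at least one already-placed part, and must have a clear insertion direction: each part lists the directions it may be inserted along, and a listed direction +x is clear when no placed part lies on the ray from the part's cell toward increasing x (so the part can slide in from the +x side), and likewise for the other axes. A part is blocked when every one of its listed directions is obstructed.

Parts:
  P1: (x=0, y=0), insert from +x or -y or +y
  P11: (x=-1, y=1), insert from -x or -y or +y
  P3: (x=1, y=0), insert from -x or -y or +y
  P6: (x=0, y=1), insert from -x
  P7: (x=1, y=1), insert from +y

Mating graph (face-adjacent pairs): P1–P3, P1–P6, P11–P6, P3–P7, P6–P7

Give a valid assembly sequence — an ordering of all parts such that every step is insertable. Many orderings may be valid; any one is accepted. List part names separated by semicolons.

P1; P3; P6; P7; P11

1. P1@(0, 0) [+x clear] — {P1}
2. P3@(1, 0) [-y clear] — {P1, P3}
3. P6@(0, 1) [-x clear] — {P1, P3, P6}
4. P7@(1, 1) [+y clear] — {P1, P3, P6, P7}
5. P11@(-1, 1) [-x clear] — {P1, P11, P3, P6, P7}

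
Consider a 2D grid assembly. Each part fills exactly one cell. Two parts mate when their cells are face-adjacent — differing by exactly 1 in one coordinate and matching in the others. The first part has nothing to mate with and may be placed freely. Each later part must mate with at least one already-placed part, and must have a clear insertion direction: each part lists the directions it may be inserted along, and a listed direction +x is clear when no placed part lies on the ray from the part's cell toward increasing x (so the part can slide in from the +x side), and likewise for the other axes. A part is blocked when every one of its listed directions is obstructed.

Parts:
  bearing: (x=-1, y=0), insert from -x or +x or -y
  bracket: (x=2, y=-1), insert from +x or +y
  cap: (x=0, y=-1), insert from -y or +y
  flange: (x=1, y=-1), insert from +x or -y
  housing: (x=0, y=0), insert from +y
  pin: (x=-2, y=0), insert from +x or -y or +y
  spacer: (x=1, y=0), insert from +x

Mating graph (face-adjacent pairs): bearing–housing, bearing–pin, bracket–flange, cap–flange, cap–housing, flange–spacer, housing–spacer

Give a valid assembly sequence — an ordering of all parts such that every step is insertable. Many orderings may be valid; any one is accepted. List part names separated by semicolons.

pin; bearing; housing; spacer; cap; flange; bracket

1. pin@(-2, 0) [+x clear] — {pin}
2. bearing@(-1, 0) [+x clear] — {bearing, pin}
3. housing@(0, 0) [+y clear] — {bearing, housing, pin}
4. spacer@(1, 0) [+x clear] — {bearing, housing, pin, spacer}
5. cap@(0, -1) [-y clear] — {bearing, cap, housing, pin, spacer}
6. flange@(1, -1) [+x clear] — {bearing, cap, flange, housing, pin, spacer}
7. bracket@(2, -1) [+x clear] — {bearing, bracket, cap, flange, housing, pin, spacer}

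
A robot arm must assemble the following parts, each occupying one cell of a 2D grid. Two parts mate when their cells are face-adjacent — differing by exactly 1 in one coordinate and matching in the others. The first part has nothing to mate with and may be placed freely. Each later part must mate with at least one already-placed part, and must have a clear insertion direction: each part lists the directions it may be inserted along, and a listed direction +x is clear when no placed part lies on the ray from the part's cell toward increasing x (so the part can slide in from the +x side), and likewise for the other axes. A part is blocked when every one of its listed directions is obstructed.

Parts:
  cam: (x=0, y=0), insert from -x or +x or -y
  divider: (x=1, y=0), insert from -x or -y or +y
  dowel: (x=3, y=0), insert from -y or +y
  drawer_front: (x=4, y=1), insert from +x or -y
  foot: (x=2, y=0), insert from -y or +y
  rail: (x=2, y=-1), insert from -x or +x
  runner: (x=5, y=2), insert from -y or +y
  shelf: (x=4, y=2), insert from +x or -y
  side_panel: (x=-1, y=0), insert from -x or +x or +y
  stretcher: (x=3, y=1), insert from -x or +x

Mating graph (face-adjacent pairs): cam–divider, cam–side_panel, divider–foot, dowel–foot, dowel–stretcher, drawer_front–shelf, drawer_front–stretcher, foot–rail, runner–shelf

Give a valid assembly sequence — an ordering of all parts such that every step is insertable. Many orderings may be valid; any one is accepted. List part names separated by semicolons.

cam; side_panel; divider; foot; dowel; stretcher; drawer_front; shelf; runner; rail

1. cam@(0, 0) [-x clear] — {cam}
2. side_panel@(-1, 0) [-x clear] — {cam, side_panel}
3. divider@(1, 0) [-y clear] — {cam, divider, side_panel}
4. foot@(2, 0) [-y clear] — {cam, divider, foot, side_panel}
5. dowel@(3, 0) [-y clear] — {cam, divider, dowel, foot, side_panel}
6. stretcher@(3, 1) [-x clear] — {cam, divider, dowel, foot, side_panel, stretcher}
7. drawer_front@(4, 1) [+x clear] — {cam, divider, dowel, drawer_front, foot, side_panel, stretcher}
8. shelf@(4, 2) [+x clear] — {cam, divider, dowel, drawer_front, foot, shelf, side_panel, stretcher}
9. runner@(5, 2) [-y clear] — {cam, divider, dowel, drawer_front, foot, runner, shelf, side_panel, stretcher}
10. rail@(2, -1) [-x clear] — {cam, divider, dowel, drawer_front, foot, rail, runner, shelf, side_panel, stretcher}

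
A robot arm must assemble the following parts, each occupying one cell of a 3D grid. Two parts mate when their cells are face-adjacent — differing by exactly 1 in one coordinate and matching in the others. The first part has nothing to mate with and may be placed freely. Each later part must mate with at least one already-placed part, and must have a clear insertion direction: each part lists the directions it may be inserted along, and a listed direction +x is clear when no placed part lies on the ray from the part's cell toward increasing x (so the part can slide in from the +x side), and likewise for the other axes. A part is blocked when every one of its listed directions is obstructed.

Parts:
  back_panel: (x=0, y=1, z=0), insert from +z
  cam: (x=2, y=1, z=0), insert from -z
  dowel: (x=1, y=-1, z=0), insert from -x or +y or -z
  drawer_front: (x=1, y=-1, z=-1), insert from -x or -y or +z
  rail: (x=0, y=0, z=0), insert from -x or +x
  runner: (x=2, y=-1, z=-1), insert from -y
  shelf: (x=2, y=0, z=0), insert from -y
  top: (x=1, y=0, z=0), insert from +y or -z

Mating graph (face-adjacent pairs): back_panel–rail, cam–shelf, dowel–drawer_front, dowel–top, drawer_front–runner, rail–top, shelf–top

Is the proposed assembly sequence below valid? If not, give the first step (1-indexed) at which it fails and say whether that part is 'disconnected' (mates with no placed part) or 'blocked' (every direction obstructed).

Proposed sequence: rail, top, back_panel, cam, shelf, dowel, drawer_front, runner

Invalid at step 4 (disconnected)

1. rail@(0, 0, 0) [-x clear] — {rail}
2. top@(1, 0, 0) [+y clear] — {rail, top}
3. back_panel@(0, 1, 0) [+z clear] — {back_panel, rail, top}
4. cam@(2, 1, 0) — no placed neighbour ⇒ disconnected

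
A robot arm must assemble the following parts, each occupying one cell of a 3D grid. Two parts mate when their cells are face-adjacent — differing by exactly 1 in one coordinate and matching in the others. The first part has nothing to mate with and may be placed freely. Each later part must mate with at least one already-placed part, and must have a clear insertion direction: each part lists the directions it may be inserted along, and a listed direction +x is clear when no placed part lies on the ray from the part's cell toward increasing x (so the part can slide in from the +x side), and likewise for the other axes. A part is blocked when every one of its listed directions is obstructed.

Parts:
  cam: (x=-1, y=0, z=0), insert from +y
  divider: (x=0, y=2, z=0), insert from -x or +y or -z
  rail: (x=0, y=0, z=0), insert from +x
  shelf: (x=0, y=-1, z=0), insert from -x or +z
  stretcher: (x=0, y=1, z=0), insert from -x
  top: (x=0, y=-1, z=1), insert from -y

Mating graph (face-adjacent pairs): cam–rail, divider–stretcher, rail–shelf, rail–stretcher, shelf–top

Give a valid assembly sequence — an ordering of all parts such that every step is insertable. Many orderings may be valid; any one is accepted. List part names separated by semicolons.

1. shelf@(0, -1, 0) [-x clear] — {shelf}
2. top@(0, -1, 1) [-y clear] — {shelf, top}
3. rail@(0, 0, 0) [+x clear] — {rail, shelf, top}
4. stretcher@(0, 1, 0) [-x clear] — {rail, shelf, stretcher, top}
5. divider@(0, 2, 0) [-x clear] — {divider, rail, shelf, stretcher, top}
6. cam@(-1, 0, 0) [+y clear] — {cam, divider, rail, shelf, stretcher, top}

shelf; top; rail; stretcher; divider; cam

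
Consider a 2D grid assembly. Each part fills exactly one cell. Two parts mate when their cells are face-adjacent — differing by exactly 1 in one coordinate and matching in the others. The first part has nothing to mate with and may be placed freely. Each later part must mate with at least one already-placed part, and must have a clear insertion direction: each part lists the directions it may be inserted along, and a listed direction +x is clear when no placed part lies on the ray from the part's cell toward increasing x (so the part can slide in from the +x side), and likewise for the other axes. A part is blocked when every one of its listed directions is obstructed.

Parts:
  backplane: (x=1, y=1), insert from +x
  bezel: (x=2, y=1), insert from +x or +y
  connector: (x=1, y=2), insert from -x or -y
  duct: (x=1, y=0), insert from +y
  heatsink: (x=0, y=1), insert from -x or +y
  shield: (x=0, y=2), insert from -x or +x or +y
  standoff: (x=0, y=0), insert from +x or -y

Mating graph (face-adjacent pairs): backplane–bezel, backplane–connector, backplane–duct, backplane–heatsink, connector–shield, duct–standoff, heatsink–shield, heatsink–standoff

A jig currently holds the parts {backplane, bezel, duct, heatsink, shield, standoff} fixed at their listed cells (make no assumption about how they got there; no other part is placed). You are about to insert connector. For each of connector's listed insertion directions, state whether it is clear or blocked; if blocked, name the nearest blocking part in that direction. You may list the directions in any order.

-x: blocked by shield; -y: blocked by backplane

-x: nearest on ray is shield@(0, 2) ⇒ blocked
-y: nearest on ray is backplane@(1, 1) ⇒ blocked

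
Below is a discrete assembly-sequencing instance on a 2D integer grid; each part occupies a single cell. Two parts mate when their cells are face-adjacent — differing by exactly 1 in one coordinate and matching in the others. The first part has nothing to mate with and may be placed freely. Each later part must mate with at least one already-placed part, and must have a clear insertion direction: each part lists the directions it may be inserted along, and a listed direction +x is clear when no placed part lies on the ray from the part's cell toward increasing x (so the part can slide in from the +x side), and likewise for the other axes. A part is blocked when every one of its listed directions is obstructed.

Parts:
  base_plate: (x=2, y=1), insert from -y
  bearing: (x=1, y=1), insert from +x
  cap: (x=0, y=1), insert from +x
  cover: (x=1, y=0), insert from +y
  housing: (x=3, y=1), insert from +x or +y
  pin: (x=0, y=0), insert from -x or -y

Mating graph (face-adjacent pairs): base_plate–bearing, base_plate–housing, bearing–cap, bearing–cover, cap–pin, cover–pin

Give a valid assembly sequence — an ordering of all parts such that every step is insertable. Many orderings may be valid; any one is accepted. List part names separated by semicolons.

1. pin@(0, 0) [-x clear] — {pin}
2. cap@(0, 1) [+x clear] — {cap, pin}
3. cover@(1, 0) [+y clear] — {cap, cover, pin}
4. bearing@(1, 1) [+x clear] — {bearing, cap, cover, pin}
5. base_plate@(2, 1) [-y clear] — {base_plate, bearing, cap, cover, pin}
6. housing@(3, 1) [+x clear] — {base_plate, bearing, cap, cover, housing, pin}

pin; cap; cover; bearing; base_plate; housing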